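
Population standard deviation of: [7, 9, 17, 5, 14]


Mean = 52/5
  (7-52/5)²=289/25
  (9-52/5)²=49/25
  (17-52/5)²=1089/25
  (5-52/5)²=729/25
  (14-52/5)²=324/25
Σ(x-μ)² = 496/5
σ² = (496/5)/5 = 496/25

σ = √(496/25) ≈ 4.4542


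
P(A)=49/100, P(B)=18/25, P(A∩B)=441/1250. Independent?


P(A)×P(B) = 441/1250
P(A∩B) = 441/1250
Equal ✓ → Independent

Yes, independent


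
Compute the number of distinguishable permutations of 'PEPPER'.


Letters: 6, freq: {'P': 3, 'E': 2, 'R': 1}
6!/(3!×2!×1!) = 720/12 = 60

60


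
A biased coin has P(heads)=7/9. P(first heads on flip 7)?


Geometric: P(X=7) = (1-p)^(k-1)×p = (2/9)^6×7/9 = 448/4782969

P(X=7) = 448/4782969 ≈ 0.01%


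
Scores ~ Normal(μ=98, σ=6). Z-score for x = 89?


z = (x - μ)/σ = (89 - 98)/6 = -1.5

z = -1.5


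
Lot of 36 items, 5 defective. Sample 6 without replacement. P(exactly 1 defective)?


Hypergeometric: C(5,1)×C(31,5)/C(36,6)
= 5×169911/1947792 = 1305/2992

P(X=1) = 1305/2992 ≈ 43.62%


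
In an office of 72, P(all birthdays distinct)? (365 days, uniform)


P(all different) = Π(365-i)/365 for i=0..71
= (365/365)×(364/365)×...×(294/365)
= 0.000547

P ≈ 0.0005 ≈ 0.05%


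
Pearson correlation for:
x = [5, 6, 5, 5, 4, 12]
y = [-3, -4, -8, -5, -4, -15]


n=6, Σx=37, Σy=-39, Σxy=-300, Σx²=271, Σy²=355
r = (6×(-300) - 37×(-39))/√((6×271 - 37²)(6×355 - (-39)²))
= -357/√(257×609) = -357/√156513 ≈ -357/395.6172 ≈ -0.9024

r ≈ -0.9024


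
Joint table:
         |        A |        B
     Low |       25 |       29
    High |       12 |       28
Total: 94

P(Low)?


P(Low) = (25+29)/94 = 54/94 = 27/47

P(Low) = 27/47 ≈ 57.45%


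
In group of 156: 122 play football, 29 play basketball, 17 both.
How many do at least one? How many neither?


|A∪B| = 122+29-17 = 134
Neither = 156-134 = 22

At least one: 134; Neither: 22


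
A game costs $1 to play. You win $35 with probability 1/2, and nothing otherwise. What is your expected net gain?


E[gain] = (35-1)×1/2 + (-1)×1/2
= 17 - 1/2 = 33/2

Expected net gain = $33/2 ≈ $16.50


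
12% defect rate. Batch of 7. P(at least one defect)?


P(all good) = (22/25)^7 = 2494357888/6103515625
P(≥1 defect) = 3609157737/6103515625

P = 3609157737/6103515625 ≈ 59.13%


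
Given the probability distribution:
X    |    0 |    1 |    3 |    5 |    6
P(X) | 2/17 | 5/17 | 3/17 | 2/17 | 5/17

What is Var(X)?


E[X] = 54/17
E[X²] = 262/17
Var(X) = E[X²] - (E[X])² = 262/17 - 2916/289 = 1538/289

Var(X) = 1538/289 ≈ 5.3218


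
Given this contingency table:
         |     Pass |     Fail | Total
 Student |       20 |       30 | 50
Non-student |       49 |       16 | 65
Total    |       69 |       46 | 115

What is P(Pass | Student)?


P(Pass | Student) = 20/(20+30) = 20/50 = 2/5

P(Pass|Student) = 2/5 ≈ 40.00%


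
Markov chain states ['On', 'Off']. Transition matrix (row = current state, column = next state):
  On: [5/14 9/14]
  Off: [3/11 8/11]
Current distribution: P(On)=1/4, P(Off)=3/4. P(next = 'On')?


P(next=On) = Σᵢ P(now=i)×P(i→On)
= 1/4×5/14 + 3/4×3/11
= 5/56 + 9/44 = 181/616

P = 181/616 ≈ 0.2938


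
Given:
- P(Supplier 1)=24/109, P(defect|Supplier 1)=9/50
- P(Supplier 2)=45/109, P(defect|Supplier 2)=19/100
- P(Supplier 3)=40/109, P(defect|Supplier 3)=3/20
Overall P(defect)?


P(B) = Σ P(B|Aᵢ)×P(Aᵢ)
  9/50×24/109 = 108/2725
  19/100×45/109 = 171/2180
  3/20×40/109 = 6/109
Sum = 1887/10900

P(defect) = 1887/10900 ≈ 17.31%


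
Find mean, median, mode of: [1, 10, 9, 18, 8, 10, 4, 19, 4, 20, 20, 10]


Sorted: [1, 4, 4, 8, 9, 10, 10, 10, 18, 19, 20, 20]
Mean = 133/12
Median = 10
Freq: {1: 1, 10: 3, 9: 1, 18: 1, 8: 1, 4: 2, 19: 1, 20: 2}
Mode: [10]

Mean=133/12, Median=10, Mode=10


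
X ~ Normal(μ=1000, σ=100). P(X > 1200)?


z = (1200-1000)/100 = 2.0
P(X > 1200) = 1 - P(Z ≤ 2.0) = 1 - 0.9772 = 0.0228

P(X > 1200) ≈ 0.0228


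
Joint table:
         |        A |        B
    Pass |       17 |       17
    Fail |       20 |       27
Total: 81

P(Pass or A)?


P(Pass∨A) = P(Pass) + P(A) - P(Pass∧A)
= (34 + 37 - 17)/81 = 54/81 = 2/3

P = 2/3 ≈ 66.67%


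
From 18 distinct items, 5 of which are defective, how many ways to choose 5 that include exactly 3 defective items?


Choose 3 of the 5 defective items and 2 of the other 13 items:
C(5,3)×C(13,2) = 10×78 = 780

780


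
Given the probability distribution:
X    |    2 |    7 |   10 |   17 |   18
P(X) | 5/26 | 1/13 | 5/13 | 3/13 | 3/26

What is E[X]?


E[X] = Σ x·P(X=x)
= (2)×(5/26) + (7)×(1/13) + (10)×(5/13) + (17)×(3/13) + (18)×(3/26)
= 140/13

E[X] = 140/13


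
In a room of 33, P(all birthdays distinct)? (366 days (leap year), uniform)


P(all different) = Π(366-i)/366 for i=0..32
= (366/366)×(365/366)×...×(334/366)
= 0.225976

P ≈ 0.2260 ≈ 22.60%


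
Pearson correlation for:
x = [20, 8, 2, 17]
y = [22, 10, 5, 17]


n=4, Σx=47, Σy=54, Σxy=819, Σx²=757, Σy²=898
r = (4×819 - 47×54)/√((4×757 - 47²)(4×898 - 54²))
= 738/√(819×676) = 738/√553644 ≈ 738/744.0726 ≈ 0.9918

r ≈ 0.9918


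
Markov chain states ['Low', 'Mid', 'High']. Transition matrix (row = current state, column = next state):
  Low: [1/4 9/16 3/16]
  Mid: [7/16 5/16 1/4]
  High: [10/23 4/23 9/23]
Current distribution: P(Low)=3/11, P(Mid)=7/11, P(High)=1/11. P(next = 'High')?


P(next=High) = Σᵢ P(now=i)×P(i→High)
= 3/11×3/16 + 7/11×1/4 + 1/11×9/23
= 9/176 + 7/44 + 9/253 = 995/4048

P = 995/4048 ≈ 0.2458


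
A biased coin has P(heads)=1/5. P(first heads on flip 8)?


Geometric: P(X=8) = (1-p)^(k-1)×p = (4/5)^7×1/5 = 16384/390625

P(X=8) = 16384/390625 ≈ 4.19%


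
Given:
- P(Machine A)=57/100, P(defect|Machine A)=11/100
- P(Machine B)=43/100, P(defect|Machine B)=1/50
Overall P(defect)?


P(B) = Σ P(B|Aᵢ)×P(Aᵢ)
  11/100×57/100 = 627/10000
  1/50×43/100 = 43/5000
Sum = 713/10000

P(defect) = 713/10000 ≈ 7.13%


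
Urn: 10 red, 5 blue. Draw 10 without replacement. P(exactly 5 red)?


Hypergeometric: C(10,5)×C(5,5)/C(15,10)
= 252×1/3003 = 12/143

P(X=5) = 12/143 ≈ 8.39%


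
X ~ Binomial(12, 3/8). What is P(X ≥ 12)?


P(X ≥ 12) = Σ P(X=i) for i=12..12
P(X=12) = 531441/68719476736
Sum = 531441/68719476736

P(X ≥ 12) = 531441/68719476736 ≈ 0.00%


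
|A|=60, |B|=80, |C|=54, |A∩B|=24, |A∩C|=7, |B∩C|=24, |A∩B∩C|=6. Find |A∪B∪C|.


|A∪B∪C| = 60+80+54-24-7-24+6 = 145

|A∪B∪C| = 145


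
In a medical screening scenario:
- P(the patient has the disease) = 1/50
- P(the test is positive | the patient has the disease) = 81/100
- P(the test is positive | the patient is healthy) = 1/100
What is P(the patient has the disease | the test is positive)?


Using Bayes' theorem:
P(A|B) = P(B|A)·P(A) / P(B)

P(the test is positive) = 81/100 × 1/50 + 1/100 × 49/50
= 81/5000 + 49/5000 = 13/500

P(the patient has the disease|the test is positive) = (81/5000) / (13/500) = 81/130

P(the patient has the disease|the test is positive) = 81/130 ≈ 62.31%


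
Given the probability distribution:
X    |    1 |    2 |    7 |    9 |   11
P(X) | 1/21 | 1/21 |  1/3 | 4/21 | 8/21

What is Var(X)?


E[X] = 176/21
E[X²] = 1640/21
Var(X) = E[X²] - (E[X])² = 1640/21 - 30976/441 = 3464/441

Var(X) = 3464/441 ≈ 7.8549


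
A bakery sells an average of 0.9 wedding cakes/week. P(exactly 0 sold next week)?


Poisson(λ=0.9): P(X=0) = e^(-λ)×λ^k/k!
= e^(-0.9) × 0.9^0 / 0!
≈ 0.4065696597 × 1 / 1 ≈ 0.406570

P(X=0) ≈ 0.406570 ≈ 40.66%


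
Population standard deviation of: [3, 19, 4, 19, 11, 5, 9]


Mean = 70/7 = 10
  (3-10)²=49
  (19-10)²=81
  (4-10)²=36
  (19-10)²=81
  (11-10)²=1
  (5-10)²=25
  (9-10)²=1
Σ(x-μ)² = 274
σ² = 274/7

σ = √(274/7) ≈ 6.2564


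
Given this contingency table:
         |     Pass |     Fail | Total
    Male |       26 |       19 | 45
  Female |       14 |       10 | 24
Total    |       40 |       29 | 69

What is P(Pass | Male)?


P(Pass | Male) = 26/(26+19) = 26/45

P(Pass|Male) = 26/45 ≈ 57.78%


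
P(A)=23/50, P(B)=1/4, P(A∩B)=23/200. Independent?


P(A)×P(B) = 23/200
P(A∩B) = 23/200
Equal ✓ → Independent

Yes, independent


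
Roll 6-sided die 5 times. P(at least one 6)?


P(no 6)^5 = (5/6)^5 = 3125/7776
P(≥1) = 1 - 3125/7776 = 4651/7776

P = 4651/7776 ≈ 59.81%


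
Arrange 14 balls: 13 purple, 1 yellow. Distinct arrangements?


14!/(13!×1!) = 14

14


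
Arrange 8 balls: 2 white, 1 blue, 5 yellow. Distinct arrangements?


8!/(2!×1!×5!) = 168

168


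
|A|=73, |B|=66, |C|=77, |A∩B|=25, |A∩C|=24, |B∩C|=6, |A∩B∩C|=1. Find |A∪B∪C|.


|A∪B∪C| = 73+66+77-25-24-6+1 = 162

|A∪B∪C| = 162


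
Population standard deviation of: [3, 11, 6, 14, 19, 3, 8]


Mean = 64/7
  (3-64/7)²=1849/49
  (11-64/7)²=169/49
  (6-64/7)²=484/49
  (14-64/7)²=1156/49
  (19-64/7)²=4761/49
  (3-64/7)²=1849/49
  (8-64/7)²=64/49
Σ(x-μ)² = 1476/7
σ² = (1476/7)/7 = 1476/49

σ = √(1476/49) ≈ 5.4884


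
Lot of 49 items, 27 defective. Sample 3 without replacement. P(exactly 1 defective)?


Hypergeometric: C(27,1)×C(22,2)/C(49,3)
= 27×231/18424 = 891/2632

P(X=1) = 891/2632 ≈ 33.85%


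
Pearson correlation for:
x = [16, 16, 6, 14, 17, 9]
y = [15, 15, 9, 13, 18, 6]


n=6, Σx=78, Σy=76, Σxy=1076, Σx²=1114, Σy²=1060
r = (6×1076 - 78×76)/√((6×1114 - 78²)(6×1060 - 76²))
= 528/√(600×584) = 528/√350400 ≈ 528/591.9459 ≈ 0.8920

r ≈ 0.8920


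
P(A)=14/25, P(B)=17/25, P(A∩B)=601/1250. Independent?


P(A)×P(B) = 238/625
P(A∩B) = 601/1250
Not equal → NOT independent

No, not independent


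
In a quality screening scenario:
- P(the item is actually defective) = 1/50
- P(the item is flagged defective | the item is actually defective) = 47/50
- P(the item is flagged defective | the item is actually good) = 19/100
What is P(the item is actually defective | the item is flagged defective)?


Using Bayes' theorem:
P(A|B) = P(B|A)·P(A) / P(B)

P(the item is flagged defective) = 47/50 × 1/50 + 19/100 × 49/50
= 47/2500 + 931/5000 = 41/200

P(the item is actually defective|the item is flagged defective) = (47/2500) / (41/200) = 94/1025

P(the item is actually defective|the item is flagged defective) = 94/1025 ≈ 9.17%


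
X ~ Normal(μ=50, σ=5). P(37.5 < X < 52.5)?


z₁=(37.5-50)/5=-2.5, z₂=(52.5-50)/5=0.5
P = Φ(0.5) - Φ(-2.5) = 0.691462 - 0.006210 = 0.685252 ≈ 0.6853

P(37.5 < X < 52.5) ≈ 0.6853


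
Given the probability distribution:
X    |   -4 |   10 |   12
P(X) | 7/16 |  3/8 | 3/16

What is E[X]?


E[X] = Σ x·P(X=x)
= (-4)×(7/16) + (10)×(3/8) + (12)×(3/16)
= 17/4

E[X] = 17/4


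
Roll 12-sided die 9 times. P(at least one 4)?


P(no 4)^9 = (11/12)^9 = 2357947691/5159780352
P(≥1) = 1 - 2357947691/5159780352 = 2801832661/5159780352

P = 2801832661/5159780352 ≈ 54.30%


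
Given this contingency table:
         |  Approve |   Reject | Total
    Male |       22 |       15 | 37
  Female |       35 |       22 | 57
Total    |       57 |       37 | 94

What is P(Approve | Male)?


P(Approve | Male) = 22/(22+15) = 22/37

P(Approve|Male) = 22/37 ≈ 59.46%


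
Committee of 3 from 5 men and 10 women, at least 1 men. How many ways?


Count by #men:
  1M,2W: C(5,1)×C(10,2)=225
  2M,1W: C(5,2)×C(10,1)=100
  3M,0W: C(5,3)×C(10,0)=10
Total = 335

335


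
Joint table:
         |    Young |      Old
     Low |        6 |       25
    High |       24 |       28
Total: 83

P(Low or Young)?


P(Low∨Young) = P(Low) + P(Young) - P(Low∧Young)
= (31 + 30 - 6)/83 = 55/83

P = 55/83 ≈ 66.27%


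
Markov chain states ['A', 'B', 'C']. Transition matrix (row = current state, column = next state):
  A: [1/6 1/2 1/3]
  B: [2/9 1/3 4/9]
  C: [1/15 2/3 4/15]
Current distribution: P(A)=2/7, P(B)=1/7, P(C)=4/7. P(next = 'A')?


P(next=A) = Σᵢ P(now=i)×P(i→A)
= 2/7×1/6 + 1/7×2/9 + 4/7×1/15
= 1/21 + 2/63 + 4/105 = 37/315

P = 37/315 ≈ 0.1175


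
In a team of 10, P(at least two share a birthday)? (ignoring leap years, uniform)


P(all different) = Π(365-i)/365 for i=0..9
= 0.883052
P(match) = 1 - 0.883052 = 0.116948

P ≈ 0.1169 ≈ 11.69%


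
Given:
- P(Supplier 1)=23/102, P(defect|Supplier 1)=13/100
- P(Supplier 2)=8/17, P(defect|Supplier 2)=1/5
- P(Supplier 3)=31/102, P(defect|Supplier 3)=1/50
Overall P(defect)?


P(B) = Σ P(B|Aᵢ)×P(Aᵢ)
  13/100×23/102 = 299/10200
  1/5×8/17 = 8/85
  1/50×31/102 = 31/5100
Sum = 1321/10200

P(defect) = 1321/10200 ≈ 12.95%


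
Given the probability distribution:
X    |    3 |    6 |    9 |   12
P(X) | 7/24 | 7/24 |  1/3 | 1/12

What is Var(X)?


E[X] = 53/8
E[X²] = 417/8
Var(X) = E[X²] - (E[X])² = 417/8 - 2809/64 = 527/64

Var(X) = 527/64 ≈ 8.2344


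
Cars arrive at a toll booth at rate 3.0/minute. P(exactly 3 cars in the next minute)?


Poisson(λ=3.0): P(X=3) = e^(-λ)×λ^k/k!
= e^(-3.0) × 3.0^3 / 3!
≈ 0.04978706837 × 27 / 6 ≈ 0.224042

P(X=3) ≈ 0.224042 ≈ 22.40%


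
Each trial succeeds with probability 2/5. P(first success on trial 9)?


Geometric: P(X=9) = (1-p)^(k-1)×p = (3/5)^8×2/5 = 13122/1953125

P(X=9) = 13122/1953125 ≈ 0.67%


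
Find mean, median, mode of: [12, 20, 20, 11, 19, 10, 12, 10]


Sorted: [10, 10, 11, 12, 12, 19, 20, 20]
Mean = 114/8 = 57/4
Median = 12
Freq: {12: 2, 20: 2, 11: 1, 19: 1, 10: 2}
Mode: [10, 12, 20]

Mean=57/4, Median=12, Mode=[10, 12, 20]


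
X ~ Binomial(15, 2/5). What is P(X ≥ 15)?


P(X ≥ 15) = Σ P(X=i) for i=15..15
P(X=15) = 32768/30517578125
Sum = 32768/30517578125

P(X ≥ 15) = 32768/30517578125 ≈ 0.00%


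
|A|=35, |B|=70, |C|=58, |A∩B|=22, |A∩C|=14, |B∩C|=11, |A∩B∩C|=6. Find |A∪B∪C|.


|A∪B∪C| = 35+70+58-22-14-11+6 = 122

|A∪B∪C| = 122


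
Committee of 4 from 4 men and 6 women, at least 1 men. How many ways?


Count by #men:
  1M,3W: C(4,1)×C(6,3)=80
  2M,2W: C(4,2)×C(6,2)=90
  3M,1W: C(4,3)×C(6,1)=24
  4M,0W: C(4,4)×C(6,0)=1
Total = 195

195


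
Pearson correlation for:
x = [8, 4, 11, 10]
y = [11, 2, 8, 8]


n=4, Σx=33, Σy=29, Σxy=264, Σx²=301, Σy²=253
r = (4×264 - 33×29)/√((4×301 - 33²)(4×253 - 29²))
= 99/√(115×171) = 99/√19665 ≈ 99/140.2320 ≈ 0.7060

r ≈ 0.7060


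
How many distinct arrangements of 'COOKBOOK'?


Letters: 8, freq: {'C': 1, 'O': 4, 'K': 2, 'B': 1}
8!/(1!×4!×2!×1!) = 40320/48 = 840

840


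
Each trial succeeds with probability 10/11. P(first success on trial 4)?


Geometric: P(X=4) = (1-p)^(k-1)×p = (1/11)^3×10/11 = 10/14641

P(X=4) = 10/14641 ≈ 0.07%


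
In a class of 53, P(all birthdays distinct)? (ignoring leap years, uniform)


P(all different) = Π(365-i)/365 for i=0..52
= (365/365)×(364/365)×...×(313/365)
= 0.018862

P ≈ 0.0189 ≈ 1.89%


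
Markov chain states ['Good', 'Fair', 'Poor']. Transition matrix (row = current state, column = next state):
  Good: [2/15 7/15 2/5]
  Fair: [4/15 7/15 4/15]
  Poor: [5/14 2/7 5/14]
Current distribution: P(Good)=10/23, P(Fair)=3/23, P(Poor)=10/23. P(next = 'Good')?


P(next=Good) = Σᵢ P(now=i)×P(i→Good)
= 10/23×2/15 + 3/23×4/15 + 10/23×5/14
= 4/69 + 4/115 + 25/161 = 599/2415

P = 599/2415 ≈ 0.2480


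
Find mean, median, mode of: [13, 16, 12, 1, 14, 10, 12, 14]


Sorted: [1, 10, 12, 12, 13, 14, 14, 16]
Mean = 92/8 = 23/2
Median = 25/2
Freq: {13: 1, 16: 1, 12: 2, 1: 1, 14: 2, 10: 1}
Mode: [12, 14]

Mean=23/2, Median=25/2, Mode=[12, 14]


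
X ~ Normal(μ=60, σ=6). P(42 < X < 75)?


z₁=(42-60)/6=-3.0, z₂=(75-60)/6=2.5
P = Φ(2.5) - Φ(-3.0) = 0.993790 - 0.001350 = 0.992440 ≈ 0.9924

P(42 < X < 75) ≈ 0.9924


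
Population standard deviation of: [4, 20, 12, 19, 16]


Mean = 71/5
  (4-71/5)²=2601/25
  (20-71/5)²=841/25
  (12-71/5)²=121/25
  (19-71/5)²=576/25
  (16-71/5)²=81/25
Σ(x-μ)² = 844/5
σ² = (844/5)/5 = 844/25

σ = √(844/25) ≈ 5.8103


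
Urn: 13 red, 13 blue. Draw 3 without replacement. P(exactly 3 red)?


Hypergeometric: C(13,3)×C(13,0)/C(26,3)
= 286×1/2600 = 11/100

P(X=3) = 11/100 ≈ 11.00%


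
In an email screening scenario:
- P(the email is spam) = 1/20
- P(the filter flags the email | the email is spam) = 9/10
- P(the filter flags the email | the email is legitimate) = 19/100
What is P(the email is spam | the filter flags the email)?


Using Bayes' theorem:
P(A|B) = P(B|A)·P(A) / P(B)

P(the filter flags the email) = 9/10 × 1/20 + 19/100 × 19/20
= 9/200 + 361/2000 = 451/2000

P(the email is spam|the filter flags the email) = (9/200) / (451/2000) = 90/451

P(the email is spam|the filter flags the email) = 90/451 ≈ 19.96%


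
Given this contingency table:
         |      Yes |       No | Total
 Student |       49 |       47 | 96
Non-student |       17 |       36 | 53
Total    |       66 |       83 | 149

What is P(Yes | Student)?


P(Yes | Student) = 49/(49+47) = 49/96

P(Yes|Student) = 49/96 ≈ 51.04%


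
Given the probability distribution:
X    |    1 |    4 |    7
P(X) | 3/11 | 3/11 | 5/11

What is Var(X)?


E[X] = 50/11
E[X²] = 296/11
Var(X) = E[X²] - (E[X])² = 296/11 - 2500/121 = 756/121

Var(X) = 756/121 ≈ 6.2479


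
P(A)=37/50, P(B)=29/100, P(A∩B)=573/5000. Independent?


P(A)×P(B) = 1073/5000
P(A∩B) = 573/5000
Not equal → NOT independent

No, not independent


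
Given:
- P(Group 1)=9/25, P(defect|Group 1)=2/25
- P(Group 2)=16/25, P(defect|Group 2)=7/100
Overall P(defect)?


P(B) = Σ P(B|Aᵢ)×P(Aᵢ)
  2/25×9/25 = 18/625
  7/100×16/25 = 28/625
Sum = 46/625

P(defect) = 46/625 ≈ 7.36%


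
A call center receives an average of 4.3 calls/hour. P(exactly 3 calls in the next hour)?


Poisson(λ=4.3): P(X=3) = e^(-λ)×λ^k/k!
= e^(-4.3) × 4.3^3 / 3!
≈ 0.01356855901 × 79.507 / 6 ≈ 0.179799

P(X=3) ≈ 0.179799 ≈ 17.98%


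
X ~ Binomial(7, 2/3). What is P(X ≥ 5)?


P(X ≥ 5) = Σ P(X=i) for i=5..7
P(X=5) = 224/729
P(X=6) = 448/2187
P(X=7) = 128/2187
Sum = 416/729

P(X ≥ 5) = 416/729 ≈ 57.06%


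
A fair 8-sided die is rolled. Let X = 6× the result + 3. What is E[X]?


E[die] = (1+8)/2 = 9/2
E[X] = 6×9/2 + 3 = 30

E[X] = 30


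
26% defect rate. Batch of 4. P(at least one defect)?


P(all good) = (37/50)^4 = 1874161/6250000
P(≥1 defect) = 4375839/6250000

P = 4375839/6250000 ≈ 70.01%


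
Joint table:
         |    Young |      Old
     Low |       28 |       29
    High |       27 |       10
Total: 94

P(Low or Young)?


P(Low∨Young) = P(Low) + P(Young) - P(Low∧Young)
= (57 + 55 - 28)/94 = 84/94 = 42/47

P = 42/47 ≈ 89.36%


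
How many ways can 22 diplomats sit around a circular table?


Circular arrangements of 22 distinct objects: fix one position to break rotational symmetry.
(n-1)! = 21! = 51090942171709440000

51090942171709440000


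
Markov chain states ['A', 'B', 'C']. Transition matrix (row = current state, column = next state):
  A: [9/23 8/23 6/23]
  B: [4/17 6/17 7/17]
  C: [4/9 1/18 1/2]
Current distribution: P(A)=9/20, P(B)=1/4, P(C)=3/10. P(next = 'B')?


P(next=B) = Σᵢ P(now=i)×P(i→B)
= 9/20×8/23 + 1/4×6/17 + 3/10×1/18
= 18/115 + 3/34 + 1/60 = 6133/23460

P = 6133/23460 ≈ 0.2614


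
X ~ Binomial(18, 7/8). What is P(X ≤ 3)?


P(X ≤ 3) = Σ P(X=i) for i=0..3
P(X=0) = 1/18014398509481984
P(X=1) = 63/9007199254740992
P(X=2) = 7497/18014398509481984
P(X=3) = 17493/1125899906842624
Sum = 35939/2251799813685248

P(X ≤ 3) = 35939/2251799813685248 ≈ 0.00%


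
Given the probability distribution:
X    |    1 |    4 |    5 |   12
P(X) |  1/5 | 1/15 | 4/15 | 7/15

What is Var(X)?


E[X] = 37/5
E[X²] = 1127/15
Var(X) = E[X²] - (E[X])² = 1127/15 - 1369/25 = 1528/75

Var(X) = 1528/75 ≈ 20.3733


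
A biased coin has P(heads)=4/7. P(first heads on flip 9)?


Geometric: P(X=9) = (1-p)^(k-1)×p = (3/7)^8×4/7 = 26244/40353607

P(X=9) = 26244/40353607 ≈ 0.07%


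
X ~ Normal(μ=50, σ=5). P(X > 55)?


z = (55-50)/5 = 1.0
P(X > 55) = 1 - P(Z ≤ 1.0) = 1 - 0.8413 = 0.1587

P(X > 55) ≈ 0.1587


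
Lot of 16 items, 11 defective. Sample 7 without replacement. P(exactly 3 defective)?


Hypergeometric: C(11,3)×C(5,4)/C(16,7)
= 165×5/11440 = 15/208

P(X=3) = 15/208 ≈ 7.21%


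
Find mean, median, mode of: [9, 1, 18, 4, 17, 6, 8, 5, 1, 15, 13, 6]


Sorted: [1, 1, 4, 5, 6, 6, 8, 9, 13, 15, 17, 18]
Mean = 103/12
Median = 7
Freq: {9: 1, 1: 2, 18: 1, 4: 1, 17: 1, 6: 2, 8: 1, 5: 1, 15: 1, 13: 1}
Mode: [1, 6]

Mean=103/12, Median=7, Mode=[1, 6]


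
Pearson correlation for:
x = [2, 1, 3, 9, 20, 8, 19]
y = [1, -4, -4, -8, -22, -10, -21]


n=7, Σx=62, Σy=-68, Σxy=-1005, Σx²=920, Σy²=1122
r = (7×(-1005) - 62×(-68))/√((7×920 - 62²)(7×1122 - (-68)²))
= -2819/√(2596×3230) = -2819/√8385080 ≈ -2819/2895.7003 ≈ -0.9735

r ≈ -0.9735


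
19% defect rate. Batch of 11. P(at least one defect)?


P(all good) = (81/100)^11 = 984770902183611232881/10000000000000000000000
P(≥1 defect) = 9015229097816388767119/10000000000000000000000

P = 9015229097816388767119/10000000000000000000000 ≈ 90.15%


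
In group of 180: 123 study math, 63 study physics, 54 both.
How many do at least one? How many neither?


|A∪B| = 123+63-54 = 132
Neither = 180-132 = 48

At least one: 132; Neither: 48


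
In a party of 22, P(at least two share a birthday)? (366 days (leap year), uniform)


P(all different) = Π(366-i)/366 for i=0..21
= 0.525249
P(match) = 1 - 0.525249 = 0.474751

P ≈ 0.4748 ≈ 47.48%


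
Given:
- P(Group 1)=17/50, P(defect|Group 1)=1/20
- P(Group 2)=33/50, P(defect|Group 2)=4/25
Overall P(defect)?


P(B) = Σ P(B|Aᵢ)×P(Aᵢ)
  1/20×17/50 = 17/1000
  4/25×33/50 = 66/625
Sum = 613/5000

P(defect) = 613/5000 ≈ 12.26%


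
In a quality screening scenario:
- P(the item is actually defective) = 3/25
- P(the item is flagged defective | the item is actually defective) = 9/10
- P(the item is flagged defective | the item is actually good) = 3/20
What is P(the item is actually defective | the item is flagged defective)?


Using Bayes' theorem:
P(A|B) = P(B|A)·P(A) / P(B)

P(the item is flagged defective) = 9/10 × 3/25 + 3/20 × 22/25
= 27/250 + 33/250 = 6/25

P(the item is actually defective|the item is flagged defective) = (27/250) / (6/25) = 9/20

P(the item is actually defective|the item is flagged defective) = 9/20 ≈ 45.00%


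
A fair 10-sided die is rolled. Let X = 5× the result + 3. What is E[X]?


E[die] = (1+10)/2 = 11/2
E[X] = 5×11/2 + 3 = 61/2

E[X] = 61/2


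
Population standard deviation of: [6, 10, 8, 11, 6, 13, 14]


Mean = 68/7
  (6-68/7)²=676/49
  (10-68/7)²=4/49
  (8-68/7)²=144/49
  (11-68/7)²=81/49
  (6-68/7)²=676/49
  (13-68/7)²=529/49
  (14-68/7)²=900/49
Σ(x-μ)² = 430/7
σ² = (430/7)/7 = 430/49

σ = √(430/49) ≈ 2.9623


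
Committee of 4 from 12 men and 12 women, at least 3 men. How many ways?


Count by #men:
  3M,1W: C(12,3)×C(12,1)=2640
  4M,0W: C(12,4)×C(12,0)=495
Total = 3135

3135


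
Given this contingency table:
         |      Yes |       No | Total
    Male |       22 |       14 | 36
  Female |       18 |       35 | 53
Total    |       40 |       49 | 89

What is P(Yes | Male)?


P(Yes | Male) = 22/(22+14) = 22/36 = 11/18

P(Yes|Male) = 11/18 ≈ 61.11%


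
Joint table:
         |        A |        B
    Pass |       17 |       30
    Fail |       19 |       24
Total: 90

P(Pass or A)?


P(Pass∨A) = P(Pass) + P(A) - P(Pass∧A)
= (47 + 36 - 17)/90 = 66/90 = 11/15

P = 11/15 ≈ 73.33%


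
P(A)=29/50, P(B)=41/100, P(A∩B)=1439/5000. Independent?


P(A)×P(B) = 1189/5000
P(A∩B) = 1439/5000
Not equal → NOT independent

No, not independent


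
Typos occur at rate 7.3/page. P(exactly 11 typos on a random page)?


Poisson(λ=7.3): P(X=11) = e^(-λ)×λ^k/k!
= e^(-7.3) × 7.3^11 / 11!
≈ 0.0006755387752 × 3137266855.68 / 39916800 ≈ 0.053094

P(X=11) ≈ 0.053094 ≈ 5.31%


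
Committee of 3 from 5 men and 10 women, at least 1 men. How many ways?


Count by #men:
  1M,2W: C(5,1)×C(10,2)=225
  2M,1W: C(5,2)×C(10,1)=100
  3M,0W: C(5,3)×C(10,0)=10
Total = 335

335


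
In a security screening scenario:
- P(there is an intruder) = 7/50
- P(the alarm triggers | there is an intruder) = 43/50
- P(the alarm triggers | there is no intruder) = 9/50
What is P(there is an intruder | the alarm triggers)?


Using Bayes' theorem:
P(A|B) = P(B|A)·P(A) / P(B)

P(the alarm triggers) = 43/50 × 7/50 + 9/50 × 43/50
= 301/2500 + 387/2500 = 172/625

P(there is an intruder|the alarm triggers) = (301/2500) / (172/625) = 7/16

P(there is an intruder|the alarm triggers) = 7/16 ≈ 43.75%


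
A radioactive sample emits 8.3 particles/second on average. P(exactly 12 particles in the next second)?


Poisson(λ=8.3): P(X=12) = e^(-λ)×λ^k/k!
= e^(-8.3) × 8.3^12 / 12!
≈ 0.0002485168271 × 106890007739 / 479001600 ≈ 0.055457

P(X=12) ≈ 0.055457 ≈ 5.55%


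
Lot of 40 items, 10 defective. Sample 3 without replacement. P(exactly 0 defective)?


Hypergeometric: C(10,0)×C(30,3)/C(40,3)
= 1×4060/9880 = 203/494

P(X=0) = 203/494 ≈ 41.09%


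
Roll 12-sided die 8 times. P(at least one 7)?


P(no 7)^8 = (11/12)^8 = 214358881/429981696
P(≥1) = 1 - 214358881/429981696 = 215622815/429981696

P = 215622815/429981696 ≈ 50.15%


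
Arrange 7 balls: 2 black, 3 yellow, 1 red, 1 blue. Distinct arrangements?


7!/(2!×3!×1!×1!) = 420

420


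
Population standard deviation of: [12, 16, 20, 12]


Mean = 60/4 = 15
  (12-15)²=9
  (16-15)²=1
  (20-15)²=25
  (12-15)²=9
Σ(x-μ)² = 44
σ² = 44/4 = 11

σ = √(11) ≈ 3.3166


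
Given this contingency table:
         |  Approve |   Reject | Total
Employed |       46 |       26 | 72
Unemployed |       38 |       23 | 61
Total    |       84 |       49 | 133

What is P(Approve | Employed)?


P(Approve | Employed) = 46/(46+26) = 46/72 = 23/36

P(Approve|Employed) = 23/36 ≈ 63.89%


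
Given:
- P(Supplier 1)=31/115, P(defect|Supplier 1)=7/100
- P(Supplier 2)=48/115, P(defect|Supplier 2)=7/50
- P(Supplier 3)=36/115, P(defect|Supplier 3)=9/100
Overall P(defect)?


P(B) = Σ P(B|Aᵢ)×P(Aᵢ)
  7/100×31/115 = 217/11500
  7/50×48/115 = 168/2875
  9/100×36/115 = 81/2875
Sum = 1213/11500

P(defect) = 1213/11500 ≈ 10.55%


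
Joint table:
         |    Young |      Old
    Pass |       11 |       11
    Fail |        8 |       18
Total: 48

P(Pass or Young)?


P(Pass∨Young) = P(Pass) + P(Young) - P(Pass∧Young)
= (22 + 19 - 11)/48 = 30/48 = 5/8

P = 5/8 ≈ 62.50%


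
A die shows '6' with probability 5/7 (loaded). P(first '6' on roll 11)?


Geometric: P(X=11) = (1-p)^(k-1)×p = (2/7)^10×5/7 = 5120/1977326743

P(X=11) = 5120/1977326743 ≈ 0.00%


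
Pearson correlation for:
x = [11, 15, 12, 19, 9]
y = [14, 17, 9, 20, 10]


n=5, Σx=66, Σy=70, Σxy=987, Σx²=932, Σy²=1066
r = (5×987 - 66×70)/√((5×932 - 66²)(5×1066 - 70²))
= 315/√(304×430) = 315/√130720 ≈ 315/361.5522 ≈ 0.8712

r ≈ 0.8712


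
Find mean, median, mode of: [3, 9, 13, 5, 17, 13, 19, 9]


Sorted: [3, 5, 9, 9, 13, 13, 17, 19]
Mean = 88/8 = 11
Median = 11
Freq: {3: 1, 9: 2, 13: 2, 5: 1, 17: 1, 19: 1}
Mode: [9, 13]

Mean=11, Median=11, Mode=[9, 13]


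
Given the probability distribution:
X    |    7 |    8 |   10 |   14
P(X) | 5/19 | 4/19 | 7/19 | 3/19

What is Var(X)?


E[X] = 179/19
E[X²] = 1789/19
Var(X) = E[X²] - (E[X])² = 1789/19 - 32041/361 = 1950/361

Var(X) = 1950/361 ≈ 5.4017


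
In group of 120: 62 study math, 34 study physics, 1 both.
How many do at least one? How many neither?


|A∪B| = 62+34-1 = 95
Neither = 120-95 = 25

At least one: 95; Neither: 25


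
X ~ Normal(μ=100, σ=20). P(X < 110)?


z = (110-100)/20 = 0.5
P(Z < 0.5) = 0.6915

P(X < 110) ≈ 0.6915


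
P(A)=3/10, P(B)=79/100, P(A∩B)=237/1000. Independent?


P(A)×P(B) = 237/1000
P(A∩B) = 237/1000
Equal ✓ → Independent

Yes, independent


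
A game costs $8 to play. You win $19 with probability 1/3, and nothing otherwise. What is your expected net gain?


E[gain] = (19-8)×1/3 + (-8)×2/3
= 11/3 - 16/3 = -5/3

Expected net gain = $-5/3 ≈ $-1.67


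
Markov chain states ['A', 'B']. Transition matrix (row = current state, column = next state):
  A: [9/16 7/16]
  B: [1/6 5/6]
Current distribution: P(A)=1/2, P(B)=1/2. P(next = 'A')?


P(next=A) = Σᵢ P(now=i)×P(i→A)
= 1/2×9/16 + 1/2×1/6
= 9/32 + 1/12 = 35/96

P = 35/96 ≈ 0.3646


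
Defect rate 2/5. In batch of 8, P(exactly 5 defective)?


Binomial: P(X=5) = C(8,5)×p^5×(1-p)^3
= 56 × 32/3125 × 27/125 = 48384/390625

P(X=5) = 48384/390625 ≈ 12.39%


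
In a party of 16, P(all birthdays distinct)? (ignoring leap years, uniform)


P(all different) = Π(365-i)/365 for i=0..15
= (365/365)×(364/365)×...×(350/365)
= 0.716396

P ≈ 0.7164 ≈ 71.64%


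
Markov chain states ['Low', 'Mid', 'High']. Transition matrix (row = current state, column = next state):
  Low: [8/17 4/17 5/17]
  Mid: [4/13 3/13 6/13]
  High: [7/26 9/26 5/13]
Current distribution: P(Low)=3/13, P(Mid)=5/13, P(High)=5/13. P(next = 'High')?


P(next=High) = Σᵢ P(now=i)×P(i→High)
= 3/13×5/17 + 5/13×6/13 + 5/13×5/13
= 15/221 + 30/169 + 25/169 = 1130/2873

P = 1130/2873 ≈ 0.3933


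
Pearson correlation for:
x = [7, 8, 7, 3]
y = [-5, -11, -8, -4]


n=4, Σx=25, Σy=-28, Σxy=-191, Σx²=171, Σy²=226
r = (4×(-191) - 25×(-28))/√((4×171 - 25²)(4×226 - (-28)²))
= -64/√(59×120) = -64/√7080 ≈ -64/84.1427 ≈ -0.7606

r ≈ -0.7606


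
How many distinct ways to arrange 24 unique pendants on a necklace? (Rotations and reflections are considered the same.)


Free circular arrangements: rotations and reflections both identified.
(n-1)!/2 = 23!/2 = 25852016738884976640000/2 = 12926008369442488320000

12926008369442488320000


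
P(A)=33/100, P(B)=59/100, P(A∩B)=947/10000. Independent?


P(A)×P(B) = 1947/10000
P(A∩B) = 947/10000
Not equal → NOT independent

No, not independent


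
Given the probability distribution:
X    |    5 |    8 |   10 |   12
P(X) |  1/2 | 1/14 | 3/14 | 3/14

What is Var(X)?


E[X] = 109/14
E[X²] = 971/14
Var(X) = E[X²] - (E[X])² = 971/14 - 11881/196 = 1713/196

Var(X) = 1713/196 ≈ 8.7398


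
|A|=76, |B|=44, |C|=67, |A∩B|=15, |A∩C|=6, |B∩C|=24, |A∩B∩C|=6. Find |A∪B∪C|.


|A∪B∪C| = 76+44+67-15-6-24+6 = 148

|A∪B∪C| = 148


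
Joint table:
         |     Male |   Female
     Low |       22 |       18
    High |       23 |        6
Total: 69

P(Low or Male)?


P(Low∨Male) = P(Low) + P(Male) - P(Low∧Male)
= (40 + 45 - 22)/69 = 63/69 = 21/23

P = 21/23 ≈ 91.30%


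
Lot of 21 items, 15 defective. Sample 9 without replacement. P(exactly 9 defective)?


Hypergeometric: C(15,9)×C(6,0)/C(21,9)
= 5005×1/293930 = 11/646

P(X=9) = 11/646 ≈ 1.70%


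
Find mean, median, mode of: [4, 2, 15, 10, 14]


Sorted: [2, 4, 10, 14, 15]
Mean = 45/5 = 9
Median = 10
Freq: {4: 1, 2: 1, 15: 1, 10: 1, 14: 1}
Mode: No mode

Mean=9, Median=10, Mode=No mode


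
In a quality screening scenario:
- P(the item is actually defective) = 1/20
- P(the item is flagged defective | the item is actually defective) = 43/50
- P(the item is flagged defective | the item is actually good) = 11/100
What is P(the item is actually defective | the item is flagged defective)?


Using Bayes' theorem:
P(A|B) = P(B|A)·P(A) / P(B)

P(the item is flagged defective) = 43/50 × 1/20 + 11/100 × 19/20
= 43/1000 + 209/2000 = 59/400

P(the item is actually defective|the item is flagged defective) = (43/1000) / (59/400) = 86/295

P(the item is actually defective|the item is flagged defective) = 86/295 ≈ 29.15%


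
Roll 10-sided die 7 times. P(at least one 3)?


P(no 3)^7 = (9/10)^7 = 4782969/10000000
P(≥1) = 1 - 4782969/10000000 = 5217031/10000000

P = 5217031/10000000 ≈ 52.17%


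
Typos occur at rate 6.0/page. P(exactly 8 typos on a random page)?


Poisson(λ=6.0): P(X=8) = e^(-λ)×λ^k/k!
= e^(-6.0) × 6.0^8 / 8!
≈ 0.002478752177 × 1679616 / 40320 ≈ 0.103258

P(X=8) ≈ 0.103258 ≈ 10.33%


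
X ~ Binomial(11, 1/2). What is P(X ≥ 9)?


P(X ≥ 9) = Σ P(X=i) for i=9..11
P(X=9) = 55/2048
P(X=10) = 11/2048
P(X=11) = 1/2048
Sum = 67/2048

P(X ≥ 9) = 67/2048 ≈ 3.27%


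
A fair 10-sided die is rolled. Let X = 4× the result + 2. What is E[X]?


E[die] = (1+10)/2 = 11/2
E[X] = 4×11/2 + 2 = 24

E[X] = 24


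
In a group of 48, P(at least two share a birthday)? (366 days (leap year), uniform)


P(all different) = Π(366-i)/366 for i=0..47
= 0.039768
P(match) = 1 - 0.039768 = 0.960232

P ≈ 0.9602 ≈ 96.02%


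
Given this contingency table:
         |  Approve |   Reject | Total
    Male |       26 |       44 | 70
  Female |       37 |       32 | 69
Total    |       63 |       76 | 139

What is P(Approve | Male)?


P(Approve | Male) = 26/(26+44) = 26/70 = 13/35

P(Approve|Male) = 13/35 ≈ 37.14%


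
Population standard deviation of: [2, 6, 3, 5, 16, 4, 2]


Mean = 38/7
  (2-38/7)²=576/49
  (6-38/7)²=16/49
  (3-38/7)²=289/49
  (5-38/7)²=9/49
  (16-38/7)²=5476/49
  (4-38/7)²=100/49
  (2-38/7)²=576/49
Σ(x-μ)² = 1006/7
σ² = (1006/7)/7 = 1006/49

σ = √(1006/49) ≈ 4.5311


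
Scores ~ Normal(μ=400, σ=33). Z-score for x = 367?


z = (x - μ)/σ = (367 - 400)/33 = -1.0

z = -1.0


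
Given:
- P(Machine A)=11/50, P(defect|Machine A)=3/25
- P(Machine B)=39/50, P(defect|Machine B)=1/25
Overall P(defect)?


P(B) = Σ P(B|Aᵢ)×P(Aᵢ)
  3/25×11/50 = 33/1250
  1/25×39/50 = 39/1250
Sum = 36/625

P(defect) = 36/625 ≈ 5.76%


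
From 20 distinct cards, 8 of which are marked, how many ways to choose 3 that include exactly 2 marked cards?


Choose 2 of the 8 marked cards and 1 of the other 12 cards:
C(8,2)×C(12,1) = 28×12 = 336

336


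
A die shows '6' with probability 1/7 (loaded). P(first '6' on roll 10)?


Geometric: P(X=10) = (1-p)^(k-1)×p = (6/7)^9×1/7 = 10077696/282475249

P(X=10) = 10077696/282475249 ≈ 3.57%


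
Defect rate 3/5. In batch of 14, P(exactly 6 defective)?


Binomial: P(X=6) = C(14,6)×p^6×(1-p)^8
= 3003 × 729/15625 × 256/390625 = 560431872/6103515625

P(X=6) = 560431872/6103515625 ≈ 9.18%


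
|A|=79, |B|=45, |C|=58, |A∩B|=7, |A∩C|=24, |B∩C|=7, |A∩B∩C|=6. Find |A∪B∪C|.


|A∪B∪C| = 79+45+58-7-24-7+6 = 150

|A∪B∪C| = 150


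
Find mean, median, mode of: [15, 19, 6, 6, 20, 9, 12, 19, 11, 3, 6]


Sorted: [3, 6, 6, 6, 9, 11, 12, 15, 19, 19, 20]
Mean = 126/11
Median = 11
Freq: {15: 1, 19: 2, 6: 3, 20: 1, 9: 1, 12: 1, 11: 1, 3: 1}
Mode: [6]

Mean=126/11, Median=11, Mode=6


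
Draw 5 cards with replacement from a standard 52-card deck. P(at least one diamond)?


P(not a diamond) = 39/52 = 3/4
P(none in 5 draws) = (3/4)^5 = 243/1024
P(≥1 diamond) = 1 - 243/1024 = 781/1024

P = 781/1024 ≈ 76.27%


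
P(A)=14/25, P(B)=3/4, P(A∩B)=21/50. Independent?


P(A)×P(B) = 21/50
P(A∩B) = 21/50
Equal ✓ → Independent

Yes, independent


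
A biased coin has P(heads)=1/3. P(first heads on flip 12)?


Geometric: P(X=12) = (1-p)^(k-1)×p = (2/3)^11×1/3 = 2048/531441

P(X=12) = 2048/531441 ≈ 0.39%


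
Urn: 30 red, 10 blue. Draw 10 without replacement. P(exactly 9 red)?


Hypergeometric: C(30,9)×C(10,1)/C(40,10)
= 14307150×10/847660528 = 250125/1481924

P(X=9) = 250125/1481924 ≈ 16.88%


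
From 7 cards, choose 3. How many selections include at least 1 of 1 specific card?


Complement: C(7,3) - C(6,3) = 35 - 20 = 15

15


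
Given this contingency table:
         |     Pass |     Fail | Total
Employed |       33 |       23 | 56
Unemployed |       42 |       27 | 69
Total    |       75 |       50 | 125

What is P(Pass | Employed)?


P(Pass | Employed) = 33/(33+23) = 33/56

P(Pass|Employed) = 33/56 ≈ 58.93%


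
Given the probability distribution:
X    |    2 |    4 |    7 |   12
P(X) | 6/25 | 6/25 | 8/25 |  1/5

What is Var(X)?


E[X] = 152/25
E[X²] = 1232/25
Var(X) = E[X²] - (E[X])² = 1232/25 - 23104/625 = 7696/625

Var(X) = 7696/625 ≈ 12.3136


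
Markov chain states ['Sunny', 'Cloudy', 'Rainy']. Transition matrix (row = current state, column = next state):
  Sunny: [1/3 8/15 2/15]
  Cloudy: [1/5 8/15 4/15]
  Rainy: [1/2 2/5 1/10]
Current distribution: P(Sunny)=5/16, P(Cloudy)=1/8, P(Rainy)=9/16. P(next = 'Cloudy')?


P(next=Cloudy) = Σᵢ P(now=i)×P(i→Cloudy)
= 5/16×8/15 + 1/8×8/15 + 9/16×2/5
= 1/6 + 1/15 + 9/40 = 11/24

P = 11/24 ≈ 0.4583


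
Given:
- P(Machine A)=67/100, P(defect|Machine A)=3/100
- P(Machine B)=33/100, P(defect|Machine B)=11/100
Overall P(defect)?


P(B) = Σ P(B|Aᵢ)×P(Aᵢ)
  3/100×67/100 = 201/10000
  11/100×33/100 = 363/10000
Sum = 141/2500

P(defect) = 141/2500 ≈ 5.64%


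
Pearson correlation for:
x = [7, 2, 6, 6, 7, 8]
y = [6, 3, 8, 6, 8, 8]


n=6, Σx=36, Σy=39, Σxy=252, Σx²=238, Σy²=273
r = (6×252 - 36×39)/√((6×238 - 36²)(6×273 - 39²))
= 108/√(132×117) = 108/√15444 ≈ 108/124.2739 ≈ 0.8690

r ≈ 0.8690


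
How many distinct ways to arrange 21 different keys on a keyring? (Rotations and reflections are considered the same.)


Free circular arrangements: rotations and reflections both identified.
(n-1)!/2 = 20!/2 = 2432902008176640000/2 = 1216451004088320000

1216451004088320000


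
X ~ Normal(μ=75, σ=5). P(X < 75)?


z = (75-75)/5 = 0.0
P(Z < 0.0) = 0.5000

P(X < 75) ≈ 0.5000


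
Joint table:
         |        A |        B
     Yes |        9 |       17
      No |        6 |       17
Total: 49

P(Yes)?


P(Yes) = (9+17)/49 = 26/49

P(Yes) = 26/49 ≈ 53.06%


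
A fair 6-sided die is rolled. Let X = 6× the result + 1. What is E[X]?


E[die] = (1+6)/2 = 7/2
E[X] = 6×7/2 + 1 = 22

E[X] = 22


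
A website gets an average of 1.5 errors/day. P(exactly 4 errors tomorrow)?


Poisson(λ=1.5): P(X=4) = e^(-λ)×λ^k/k!
= e^(-1.5) × 1.5^4 / 4!
≈ 0.2231301601 × 5.0625 / 24 ≈ 0.047067

P(X=4) ≈ 0.047067 ≈ 4.71%


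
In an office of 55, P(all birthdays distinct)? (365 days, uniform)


P(all different) = Π(365-i)/365 for i=0..54
= (365/365)×(364/365)×...×(311/365)
= 0.013738

P ≈ 0.0137 ≈ 1.37%


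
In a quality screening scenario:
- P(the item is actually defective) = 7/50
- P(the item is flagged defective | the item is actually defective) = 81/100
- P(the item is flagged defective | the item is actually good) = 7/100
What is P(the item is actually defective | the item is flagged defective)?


Using Bayes' theorem:
P(A|B) = P(B|A)·P(A) / P(B)

P(the item is flagged defective) = 81/100 × 7/50 + 7/100 × 43/50
= 567/5000 + 301/5000 = 217/1250

P(the item is actually defective|the item is flagged defective) = (567/5000) / (217/1250) = 81/124

P(the item is actually defective|the item is flagged defective) = 81/124 ≈ 65.32%


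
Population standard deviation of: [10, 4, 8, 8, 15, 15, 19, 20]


Mean = 99/8
  (10-99/8)²=361/64
  (4-99/8)²=4489/64
  (8-99/8)²=1225/64
  (8-99/8)²=1225/64
  (15-99/8)²=441/64
  (15-99/8)²=441/64
  (19-99/8)²=2809/64
  (20-99/8)²=3721/64
Σ(x-μ)² = 1839/8
σ² = (1839/8)/8 = 1839/64

σ = √(1839/64) ≈ 5.3604


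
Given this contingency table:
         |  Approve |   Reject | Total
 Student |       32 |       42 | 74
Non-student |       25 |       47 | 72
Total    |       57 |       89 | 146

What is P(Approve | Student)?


P(Approve | Student) = 32/(32+42) = 32/74 = 16/37

P(Approve|Student) = 16/37 ≈ 43.24%
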